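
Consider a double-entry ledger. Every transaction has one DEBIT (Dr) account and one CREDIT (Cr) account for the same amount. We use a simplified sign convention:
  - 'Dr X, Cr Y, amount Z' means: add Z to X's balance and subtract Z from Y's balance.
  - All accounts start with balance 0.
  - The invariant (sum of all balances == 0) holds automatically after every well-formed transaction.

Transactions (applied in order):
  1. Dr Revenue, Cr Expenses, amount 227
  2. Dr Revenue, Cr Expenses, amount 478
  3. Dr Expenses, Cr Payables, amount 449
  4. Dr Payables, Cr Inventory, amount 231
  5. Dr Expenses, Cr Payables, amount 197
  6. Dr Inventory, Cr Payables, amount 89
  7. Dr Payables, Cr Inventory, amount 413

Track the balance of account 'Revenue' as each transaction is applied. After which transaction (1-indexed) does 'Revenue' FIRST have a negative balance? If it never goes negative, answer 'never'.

Answer: never

Derivation:
After txn 1: Revenue=227
After txn 2: Revenue=705
After txn 3: Revenue=705
After txn 4: Revenue=705
After txn 5: Revenue=705
After txn 6: Revenue=705
After txn 7: Revenue=705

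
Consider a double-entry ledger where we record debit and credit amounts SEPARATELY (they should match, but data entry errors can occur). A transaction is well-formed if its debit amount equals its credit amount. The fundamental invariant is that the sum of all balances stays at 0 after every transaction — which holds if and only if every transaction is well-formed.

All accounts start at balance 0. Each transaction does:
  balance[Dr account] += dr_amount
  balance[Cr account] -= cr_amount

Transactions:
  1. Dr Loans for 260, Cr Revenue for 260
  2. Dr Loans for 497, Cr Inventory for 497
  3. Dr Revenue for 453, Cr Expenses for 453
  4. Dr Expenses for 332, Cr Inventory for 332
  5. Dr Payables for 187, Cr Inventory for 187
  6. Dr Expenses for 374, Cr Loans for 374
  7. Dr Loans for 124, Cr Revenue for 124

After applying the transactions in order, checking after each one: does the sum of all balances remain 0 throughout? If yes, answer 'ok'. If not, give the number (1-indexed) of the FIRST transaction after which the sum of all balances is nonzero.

Answer: ok

Derivation:
After txn 1: dr=260 cr=260 sum_balances=0
After txn 2: dr=497 cr=497 sum_balances=0
After txn 3: dr=453 cr=453 sum_balances=0
After txn 4: dr=332 cr=332 sum_balances=0
After txn 5: dr=187 cr=187 sum_balances=0
After txn 6: dr=374 cr=374 sum_balances=0
After txn 7: dr=124 cr=124 sum_balances=0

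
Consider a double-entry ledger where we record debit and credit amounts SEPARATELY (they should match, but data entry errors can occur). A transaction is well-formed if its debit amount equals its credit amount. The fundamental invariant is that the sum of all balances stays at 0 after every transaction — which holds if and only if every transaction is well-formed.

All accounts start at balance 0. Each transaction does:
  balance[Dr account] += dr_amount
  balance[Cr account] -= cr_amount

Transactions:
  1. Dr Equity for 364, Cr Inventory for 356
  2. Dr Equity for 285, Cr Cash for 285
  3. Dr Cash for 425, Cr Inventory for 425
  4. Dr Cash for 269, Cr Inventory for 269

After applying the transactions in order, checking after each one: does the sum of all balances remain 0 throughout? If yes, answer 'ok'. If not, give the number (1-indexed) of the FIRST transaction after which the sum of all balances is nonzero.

After txn 1: dr=364 cr=356 sum_balances=8
After txn 2: dr=285 cr=285 sum_balances=8
After txn 3: dr=425 cr=425 sum_balances=8
After txn 4: dr=269 cr=269 sum_balances=8

Answer: 1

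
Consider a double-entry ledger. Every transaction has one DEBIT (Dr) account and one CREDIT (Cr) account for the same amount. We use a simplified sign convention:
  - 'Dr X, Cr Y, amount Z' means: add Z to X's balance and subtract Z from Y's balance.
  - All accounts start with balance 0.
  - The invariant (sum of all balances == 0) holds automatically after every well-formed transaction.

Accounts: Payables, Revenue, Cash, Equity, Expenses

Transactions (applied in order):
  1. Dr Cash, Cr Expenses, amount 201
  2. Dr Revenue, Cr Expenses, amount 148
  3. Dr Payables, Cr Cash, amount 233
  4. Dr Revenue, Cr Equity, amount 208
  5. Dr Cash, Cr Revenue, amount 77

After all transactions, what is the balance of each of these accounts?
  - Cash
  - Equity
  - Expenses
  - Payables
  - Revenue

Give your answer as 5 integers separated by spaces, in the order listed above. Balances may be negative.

After txn 1 (Dr Cash, Cr Expenses, amount 201): Cash=201 Expenses=-201
After txn 2 (Dr Revenue, Cr Expenses, amount 148): Cash=201 Expenses=-349 Revenue=148
After txn 3 (Dr Payables, Cr Cash, amount 233): Cash=-32 Expenses=-349 Payables=233 Revenue=148
After txn 4 (Dr Revenue, Cr Equity, amount 208): Cash=-32 Equity=-208 Expenses=-349 Payables=233 Revenue=356
After txn 5 (Dr Cash, Cr Revenue, amount 77): Cash=45 Equity=-208 Expenses=-349 Payables=233 Revenue=279

Answer: 45 -208 -349 233 279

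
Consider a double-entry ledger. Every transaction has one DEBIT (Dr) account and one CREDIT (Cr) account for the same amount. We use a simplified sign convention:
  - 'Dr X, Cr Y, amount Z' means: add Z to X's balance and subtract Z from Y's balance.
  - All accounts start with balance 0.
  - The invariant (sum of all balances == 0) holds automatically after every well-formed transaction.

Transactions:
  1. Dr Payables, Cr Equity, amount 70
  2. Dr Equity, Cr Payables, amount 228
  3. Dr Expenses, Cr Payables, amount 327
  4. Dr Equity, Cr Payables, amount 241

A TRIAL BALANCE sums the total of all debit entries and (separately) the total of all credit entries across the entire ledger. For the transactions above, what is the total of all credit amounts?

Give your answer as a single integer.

Txn 1: credit+=70
Txn 2: credit+=228
Txn 3: credit+=327
Txn 4: credit+=241
Total credits = 866

Answer: 866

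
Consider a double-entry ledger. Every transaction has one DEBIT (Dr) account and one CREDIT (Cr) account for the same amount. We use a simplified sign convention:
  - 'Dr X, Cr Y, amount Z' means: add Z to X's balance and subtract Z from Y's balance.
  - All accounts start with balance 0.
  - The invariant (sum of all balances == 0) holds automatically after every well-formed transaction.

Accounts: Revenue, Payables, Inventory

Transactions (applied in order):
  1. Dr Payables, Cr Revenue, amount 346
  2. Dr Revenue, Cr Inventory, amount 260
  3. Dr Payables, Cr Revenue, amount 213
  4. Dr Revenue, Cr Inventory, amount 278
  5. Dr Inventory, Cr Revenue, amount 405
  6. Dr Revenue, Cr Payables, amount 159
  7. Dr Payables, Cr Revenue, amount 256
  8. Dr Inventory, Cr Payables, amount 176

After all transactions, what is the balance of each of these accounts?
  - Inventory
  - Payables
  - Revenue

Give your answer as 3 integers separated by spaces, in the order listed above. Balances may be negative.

After txn 1 (Dr Payables, Cr Revenue, amount 346): Payables=346 Revenue=-346
After txn 2 (Dr Revenue, Cr Inventory, amount 260): Inventory=-260 Payables=346 Revenue=-86
After txn 3 (Dr Payables, Cr Revenue, amount 213): Inventory=-260 Payables=559 Revenue=-299
After txn 4 (Dr Revenue, Cr Inventory, amount 278): Inventory=-538 Payables=559 Revenue=-21
After txn 5 (Dr Inventory, Cr Revenue, amount 405): Inventory=-133 Payables=559 Revenue=-426
After txn 6 (Dr Revenue, Cr Payables, amount 159): Inventory=-133 Payables=400 Revenue=-267
After txn 7 (Dr Payables, Cr Revenue, amount 256): Inventory=-133 Payables=656 Revenue=-523
After txn 8 (Dr Inventory, Cr Payables, amount 176): Inventory=43 Payables=480 Revenue=-523

Answer: 43 480 -523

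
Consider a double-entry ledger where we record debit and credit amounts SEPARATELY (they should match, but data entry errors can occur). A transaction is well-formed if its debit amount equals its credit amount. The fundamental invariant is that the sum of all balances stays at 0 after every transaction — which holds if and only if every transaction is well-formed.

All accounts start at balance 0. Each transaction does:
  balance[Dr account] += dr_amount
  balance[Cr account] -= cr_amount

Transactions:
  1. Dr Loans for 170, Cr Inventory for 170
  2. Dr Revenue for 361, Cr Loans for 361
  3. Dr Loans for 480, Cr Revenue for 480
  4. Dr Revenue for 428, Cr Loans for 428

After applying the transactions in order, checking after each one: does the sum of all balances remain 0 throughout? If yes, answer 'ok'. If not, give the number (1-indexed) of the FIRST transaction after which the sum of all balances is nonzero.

After txn 1: dr=170 cr=170 sum_balances=0
After txn 2: dr=361 cr=361 sum_balances=0
After txn 3: dr=480 cr=480 sum_balances=0
After txn 4: dr=428 cr=428 sum_balances=0

Answer: ok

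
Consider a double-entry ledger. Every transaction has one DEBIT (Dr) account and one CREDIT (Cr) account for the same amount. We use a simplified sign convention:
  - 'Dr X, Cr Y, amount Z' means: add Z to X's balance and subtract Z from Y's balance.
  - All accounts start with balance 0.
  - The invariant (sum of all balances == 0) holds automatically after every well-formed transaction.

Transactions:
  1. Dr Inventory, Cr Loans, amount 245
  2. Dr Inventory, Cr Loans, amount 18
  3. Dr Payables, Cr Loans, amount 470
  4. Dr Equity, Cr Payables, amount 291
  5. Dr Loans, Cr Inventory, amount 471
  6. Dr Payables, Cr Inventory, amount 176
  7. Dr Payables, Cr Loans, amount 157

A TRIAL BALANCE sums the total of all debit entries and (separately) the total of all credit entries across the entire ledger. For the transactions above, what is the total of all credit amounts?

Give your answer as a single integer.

Answer: 1828

Derivation:
Txn 1: credit+=245
Txn 2: credit+=18
Txn 3: credit+=470
Txn 4: credit+=291
Txn 5: credit+=471
Txn 6: credit+=176
Txn 7: credit+=157
Total credits = 1828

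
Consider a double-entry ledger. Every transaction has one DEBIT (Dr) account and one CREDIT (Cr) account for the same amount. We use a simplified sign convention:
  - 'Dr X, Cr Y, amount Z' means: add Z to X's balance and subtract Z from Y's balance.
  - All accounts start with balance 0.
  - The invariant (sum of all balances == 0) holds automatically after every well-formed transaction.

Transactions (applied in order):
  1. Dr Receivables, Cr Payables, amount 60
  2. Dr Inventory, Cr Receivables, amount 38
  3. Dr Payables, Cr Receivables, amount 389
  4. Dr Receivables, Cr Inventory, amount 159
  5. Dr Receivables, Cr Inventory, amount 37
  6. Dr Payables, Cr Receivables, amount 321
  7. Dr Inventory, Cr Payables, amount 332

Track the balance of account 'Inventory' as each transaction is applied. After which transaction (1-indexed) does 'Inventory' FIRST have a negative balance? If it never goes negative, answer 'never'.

After txn 1: Inventory=0
After txn 2: Inventory=38
After txn 3: Inventory=38
After txn 4: Inventory=-121

Answer: 4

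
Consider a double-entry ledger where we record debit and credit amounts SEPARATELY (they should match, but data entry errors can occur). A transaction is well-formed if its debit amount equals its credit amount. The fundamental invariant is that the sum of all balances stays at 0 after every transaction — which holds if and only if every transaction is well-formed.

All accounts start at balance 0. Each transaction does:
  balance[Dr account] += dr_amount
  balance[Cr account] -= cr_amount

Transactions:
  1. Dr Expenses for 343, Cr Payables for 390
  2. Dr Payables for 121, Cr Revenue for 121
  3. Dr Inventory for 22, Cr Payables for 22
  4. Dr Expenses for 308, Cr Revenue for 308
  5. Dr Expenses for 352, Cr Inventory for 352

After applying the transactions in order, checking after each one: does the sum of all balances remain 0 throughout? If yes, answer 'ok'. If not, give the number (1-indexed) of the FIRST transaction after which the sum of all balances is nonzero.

Answer: 1

Derivation:
After txn 1: dr=343 cr=390 sum_balances=-47
After txn 2: dr=121 cr=121 sum_balances=-47
After txn 3: dr=22 cr=22 sum_balances=-47
After txn 4: dr=308 cr=308 sum_balances=-47
After txn 5: dr=352 cr=352 sum_balances=-47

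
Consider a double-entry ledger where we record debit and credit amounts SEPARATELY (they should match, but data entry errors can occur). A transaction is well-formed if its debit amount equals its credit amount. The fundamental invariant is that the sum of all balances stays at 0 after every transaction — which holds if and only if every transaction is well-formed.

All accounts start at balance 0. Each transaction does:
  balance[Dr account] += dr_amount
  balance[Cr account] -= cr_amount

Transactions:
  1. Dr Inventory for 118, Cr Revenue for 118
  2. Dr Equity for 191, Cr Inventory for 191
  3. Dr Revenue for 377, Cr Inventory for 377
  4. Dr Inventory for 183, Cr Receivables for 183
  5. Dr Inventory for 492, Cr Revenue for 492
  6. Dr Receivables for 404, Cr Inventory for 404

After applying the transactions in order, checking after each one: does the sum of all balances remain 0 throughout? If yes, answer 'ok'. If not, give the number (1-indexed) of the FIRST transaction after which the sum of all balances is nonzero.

Answer: ok

Derivation:
After txn 1: dr=118 cr=118 sum_balances=0
After txn 2: dr=191 cr=191 sum_balances=0
After txn 3: dr=377 cr=377 sum_balances=0
After txn 4: dr=183 cr=183 sum_balances=0
After txn 5: dr=492 cr=492 sum_balances=0
After txn 6: dr=404 cr=404 sum_balances=0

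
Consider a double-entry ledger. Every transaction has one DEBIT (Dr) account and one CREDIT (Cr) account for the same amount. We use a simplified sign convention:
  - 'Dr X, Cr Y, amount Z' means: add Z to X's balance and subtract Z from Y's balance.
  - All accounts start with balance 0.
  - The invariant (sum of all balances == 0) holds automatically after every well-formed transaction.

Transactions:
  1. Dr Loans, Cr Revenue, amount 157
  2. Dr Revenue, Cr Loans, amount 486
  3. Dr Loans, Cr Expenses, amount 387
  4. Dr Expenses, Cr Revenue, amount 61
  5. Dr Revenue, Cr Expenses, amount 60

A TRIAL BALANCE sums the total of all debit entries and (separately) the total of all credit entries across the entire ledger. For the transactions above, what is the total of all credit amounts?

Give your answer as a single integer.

Txn 1: credit+=157
Txn 2: credit+=486
Txn 3: credit+=387
Txn 4: credit+=61
Txn 5: credit+=60
Total credits = 1151

Answer: 1151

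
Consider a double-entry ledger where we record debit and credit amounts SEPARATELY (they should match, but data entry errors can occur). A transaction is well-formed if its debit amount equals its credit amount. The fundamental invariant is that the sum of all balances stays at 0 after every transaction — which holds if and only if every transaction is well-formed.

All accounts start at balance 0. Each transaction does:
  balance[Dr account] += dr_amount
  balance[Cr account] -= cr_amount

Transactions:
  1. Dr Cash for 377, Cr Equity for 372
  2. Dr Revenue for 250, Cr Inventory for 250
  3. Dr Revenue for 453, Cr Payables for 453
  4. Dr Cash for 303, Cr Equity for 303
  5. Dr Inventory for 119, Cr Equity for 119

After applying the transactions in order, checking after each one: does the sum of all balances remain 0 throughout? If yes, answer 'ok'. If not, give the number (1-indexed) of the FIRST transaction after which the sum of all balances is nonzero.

Answer: 1

Derivation:
After txn 1: dr=377 cr=372 sum_balances=5
After txn 2: dr=250 cr=250 sum_balances=5
After txn 3: dr=453 cr=453 sum_balances=5
After txn 4: dr=303 cr=303 sum_balances=5
After txn 5: dr=119 cr=119 sum_balances=5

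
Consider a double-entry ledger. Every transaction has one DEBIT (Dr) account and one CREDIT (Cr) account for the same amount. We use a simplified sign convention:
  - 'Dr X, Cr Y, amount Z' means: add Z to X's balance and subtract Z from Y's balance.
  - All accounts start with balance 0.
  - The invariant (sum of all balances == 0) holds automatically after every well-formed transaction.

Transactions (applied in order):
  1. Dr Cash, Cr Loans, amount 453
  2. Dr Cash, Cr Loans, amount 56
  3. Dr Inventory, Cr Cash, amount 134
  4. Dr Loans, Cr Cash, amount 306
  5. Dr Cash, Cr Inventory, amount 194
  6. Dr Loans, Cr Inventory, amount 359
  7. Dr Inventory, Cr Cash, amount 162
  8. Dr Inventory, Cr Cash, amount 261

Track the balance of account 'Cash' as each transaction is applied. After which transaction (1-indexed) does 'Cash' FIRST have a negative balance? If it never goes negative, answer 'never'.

After txn 1: Cash=453
After txn 2: Cash=509
After txn 3: Cash=375
After txn 4: Cash=69
After txn 5: Cash=263
After txn 6: Cash=263
After txn 7: Cash=101
After txn 8: Cash=-160

Answer: 8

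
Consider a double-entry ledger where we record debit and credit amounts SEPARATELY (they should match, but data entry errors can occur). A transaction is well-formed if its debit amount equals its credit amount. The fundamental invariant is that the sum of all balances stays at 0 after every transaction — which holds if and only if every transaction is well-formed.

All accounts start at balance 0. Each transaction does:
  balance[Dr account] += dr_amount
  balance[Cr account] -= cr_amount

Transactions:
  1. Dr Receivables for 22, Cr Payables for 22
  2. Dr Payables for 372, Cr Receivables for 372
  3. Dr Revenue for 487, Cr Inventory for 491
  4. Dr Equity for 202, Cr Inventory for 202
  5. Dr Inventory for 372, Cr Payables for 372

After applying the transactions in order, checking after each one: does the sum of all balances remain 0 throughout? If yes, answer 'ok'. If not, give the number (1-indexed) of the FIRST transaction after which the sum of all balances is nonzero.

Answer: 3

Derivation:
After txn 1: dr=22 cr=22 sum_balances=0
After txn 2: dr=372 cr=372 sum_balances=0
After txn 3: dr=487 cr=491 sum_balances=-4
After txn 4: dr=202 cr=202 sum_balances=-4
After txn 5: dr=372 cr=372 sum_balances=-4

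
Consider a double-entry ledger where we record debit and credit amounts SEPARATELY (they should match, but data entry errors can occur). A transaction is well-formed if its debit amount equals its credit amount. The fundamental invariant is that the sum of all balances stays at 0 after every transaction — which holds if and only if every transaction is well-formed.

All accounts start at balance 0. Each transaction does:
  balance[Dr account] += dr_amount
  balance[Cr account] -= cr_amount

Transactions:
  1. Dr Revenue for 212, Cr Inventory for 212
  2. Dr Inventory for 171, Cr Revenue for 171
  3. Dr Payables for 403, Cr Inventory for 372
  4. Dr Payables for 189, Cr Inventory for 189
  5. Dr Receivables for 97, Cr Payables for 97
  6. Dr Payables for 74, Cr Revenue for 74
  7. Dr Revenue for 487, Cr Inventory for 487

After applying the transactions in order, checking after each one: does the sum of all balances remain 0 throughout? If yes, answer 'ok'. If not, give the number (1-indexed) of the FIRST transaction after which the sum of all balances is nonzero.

Answer: 3

Derivation:
After txn 1: dr=212 cr=212 sum_balances=0
After txn 2: dr=171 cr=171 sum_balances=0
After txn 3: dr=403 cr=372 sum_balances=31
After txn 4: dr=189 cr=189 sum_balances=31
After txn 5: dr=97 cr=97 sum_balances=31
After txn 6: dr=74 cr=74 sum_balances=31
After txn 7: dr=487 cr=487 sum_balances=31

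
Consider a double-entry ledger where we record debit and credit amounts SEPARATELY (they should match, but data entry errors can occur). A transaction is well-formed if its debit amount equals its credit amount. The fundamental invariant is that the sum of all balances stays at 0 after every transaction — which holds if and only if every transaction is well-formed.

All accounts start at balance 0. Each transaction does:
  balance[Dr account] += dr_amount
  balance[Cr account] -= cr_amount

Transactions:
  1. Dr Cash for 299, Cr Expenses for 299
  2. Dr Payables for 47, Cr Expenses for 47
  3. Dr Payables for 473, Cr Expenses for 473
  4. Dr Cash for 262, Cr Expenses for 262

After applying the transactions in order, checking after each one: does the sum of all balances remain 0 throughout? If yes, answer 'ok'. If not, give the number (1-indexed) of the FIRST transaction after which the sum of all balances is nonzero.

After txn 1: dr=299 cr=299 sum_balances=0
After txn 2: dr=47 cr=47 sum_balances=0
After txn 3: dr=473 cr=473 sum_balances=0
After txn 4: dr=262 cr=262 sum_balances=0

Answer: ok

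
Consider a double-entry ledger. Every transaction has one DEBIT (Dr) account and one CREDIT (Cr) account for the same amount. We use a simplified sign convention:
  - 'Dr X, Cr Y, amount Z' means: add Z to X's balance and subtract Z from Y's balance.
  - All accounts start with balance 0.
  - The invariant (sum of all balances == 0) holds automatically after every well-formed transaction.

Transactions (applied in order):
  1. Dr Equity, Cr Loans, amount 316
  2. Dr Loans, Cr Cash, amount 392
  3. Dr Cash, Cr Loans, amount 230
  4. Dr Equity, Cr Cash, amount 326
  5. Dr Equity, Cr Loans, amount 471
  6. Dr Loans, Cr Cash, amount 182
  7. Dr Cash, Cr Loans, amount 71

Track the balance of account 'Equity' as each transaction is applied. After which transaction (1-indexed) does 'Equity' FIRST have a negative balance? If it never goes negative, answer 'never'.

After txn 1: Equity=316
After txn 2: Equity=316
After txn 3: Equity=316
After txn 4: Equity=642
After txn 5: Equity=1113
After txn 6: Equity=1113
After txn 7: Equity=1113

Answer: never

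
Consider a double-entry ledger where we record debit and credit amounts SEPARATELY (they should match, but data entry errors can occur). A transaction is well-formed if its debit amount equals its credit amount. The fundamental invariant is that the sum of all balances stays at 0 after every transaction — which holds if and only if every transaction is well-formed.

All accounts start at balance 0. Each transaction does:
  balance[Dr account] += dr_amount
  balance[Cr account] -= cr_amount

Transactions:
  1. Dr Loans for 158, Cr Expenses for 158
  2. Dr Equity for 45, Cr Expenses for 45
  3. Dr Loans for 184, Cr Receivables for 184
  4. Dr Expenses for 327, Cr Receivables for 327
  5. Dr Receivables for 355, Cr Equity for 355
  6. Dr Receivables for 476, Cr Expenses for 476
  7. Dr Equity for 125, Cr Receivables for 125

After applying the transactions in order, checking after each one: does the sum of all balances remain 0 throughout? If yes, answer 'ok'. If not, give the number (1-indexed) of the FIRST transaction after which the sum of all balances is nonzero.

After txn 1: dr=158 cr=158 sum_balances=0
After txn 2: dr=45 cr=45 sum_balances=0
After txn 3: dr=184 cr=184 sum_balances=0
After txn 4: dr=327 cr=327 sum_balances=0
After txn 5: dr=355 cr=355 sum_balances=0
After txn 6: dr=476 cr=476 sum_balances=0
After txn 7: dr=125 cr=125 sum_balances=0

Answer: ok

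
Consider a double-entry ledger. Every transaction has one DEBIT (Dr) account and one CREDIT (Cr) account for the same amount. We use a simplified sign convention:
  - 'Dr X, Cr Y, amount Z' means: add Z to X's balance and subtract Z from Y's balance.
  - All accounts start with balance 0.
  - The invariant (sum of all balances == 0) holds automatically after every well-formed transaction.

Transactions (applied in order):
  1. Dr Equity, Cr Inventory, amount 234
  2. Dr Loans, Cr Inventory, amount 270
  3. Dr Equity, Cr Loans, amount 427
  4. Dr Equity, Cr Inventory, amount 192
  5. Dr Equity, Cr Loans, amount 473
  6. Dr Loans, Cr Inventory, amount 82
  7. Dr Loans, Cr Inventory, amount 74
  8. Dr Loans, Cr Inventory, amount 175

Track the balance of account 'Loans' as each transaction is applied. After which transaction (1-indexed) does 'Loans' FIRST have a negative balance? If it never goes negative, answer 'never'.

Answer: 3

Derivation:
After txn 1: Loans=0
After txn 2: Loans=270
After txn 3: Loans=-157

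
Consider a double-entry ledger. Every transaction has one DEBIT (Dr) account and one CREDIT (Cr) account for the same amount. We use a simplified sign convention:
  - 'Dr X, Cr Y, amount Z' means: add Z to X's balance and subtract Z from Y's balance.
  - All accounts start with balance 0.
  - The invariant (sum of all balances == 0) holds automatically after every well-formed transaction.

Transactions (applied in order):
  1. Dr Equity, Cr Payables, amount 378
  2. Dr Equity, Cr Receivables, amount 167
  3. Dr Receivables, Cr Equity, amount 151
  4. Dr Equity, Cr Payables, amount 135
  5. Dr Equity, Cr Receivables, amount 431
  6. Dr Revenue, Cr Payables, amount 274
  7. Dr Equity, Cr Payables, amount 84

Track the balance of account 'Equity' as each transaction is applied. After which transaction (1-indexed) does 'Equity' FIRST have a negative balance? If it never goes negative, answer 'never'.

After txn 1: Equity=378
After txn 2: Equity=545
After txn 3: Equity=394
After txn 4: Equity=529
After txn 5: Equity=960
After txn 6: Equity=960
After txn 7: Equity=1044

Answer: never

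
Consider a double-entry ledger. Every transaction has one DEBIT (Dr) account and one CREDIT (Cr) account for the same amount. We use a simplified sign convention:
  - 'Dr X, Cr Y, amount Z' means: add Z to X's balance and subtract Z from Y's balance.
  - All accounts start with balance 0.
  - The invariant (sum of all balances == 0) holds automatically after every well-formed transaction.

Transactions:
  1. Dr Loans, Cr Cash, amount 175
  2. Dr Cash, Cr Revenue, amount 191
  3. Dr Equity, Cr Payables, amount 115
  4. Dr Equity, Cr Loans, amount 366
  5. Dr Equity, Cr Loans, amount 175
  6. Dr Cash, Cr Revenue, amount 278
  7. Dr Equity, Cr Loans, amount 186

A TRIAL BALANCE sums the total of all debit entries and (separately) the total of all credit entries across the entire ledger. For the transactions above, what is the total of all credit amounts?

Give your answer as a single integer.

Txn 1: credit+=175
Txn 2: credit+=191
Txn 3: credit+=115
Txn 4: credit+=366
Txn 5: credit+=175
Txn 6: credit+=278
Txn 7: credit+=186
Total credits = 1486

Answer: 1486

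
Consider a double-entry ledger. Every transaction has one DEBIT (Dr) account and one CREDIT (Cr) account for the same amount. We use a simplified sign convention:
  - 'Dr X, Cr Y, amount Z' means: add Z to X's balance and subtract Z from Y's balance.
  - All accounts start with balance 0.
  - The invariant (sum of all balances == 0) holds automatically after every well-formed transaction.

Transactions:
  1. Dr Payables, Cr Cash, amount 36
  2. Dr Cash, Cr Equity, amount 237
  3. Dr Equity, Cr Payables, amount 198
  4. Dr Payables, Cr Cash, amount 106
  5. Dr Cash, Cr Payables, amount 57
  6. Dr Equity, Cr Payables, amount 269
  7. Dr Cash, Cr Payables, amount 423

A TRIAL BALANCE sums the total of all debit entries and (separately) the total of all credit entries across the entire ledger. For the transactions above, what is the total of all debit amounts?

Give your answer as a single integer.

Answer: 1326

Derivation:
Txn 1: debit+=36
Txn 2: debit+=237
Txn 3: debit+=198
Txn 4: debit+=106
Txn 5: debit+=57
Txn 6: debit+=269
Txn 7: debit+=423
Total debits = 1326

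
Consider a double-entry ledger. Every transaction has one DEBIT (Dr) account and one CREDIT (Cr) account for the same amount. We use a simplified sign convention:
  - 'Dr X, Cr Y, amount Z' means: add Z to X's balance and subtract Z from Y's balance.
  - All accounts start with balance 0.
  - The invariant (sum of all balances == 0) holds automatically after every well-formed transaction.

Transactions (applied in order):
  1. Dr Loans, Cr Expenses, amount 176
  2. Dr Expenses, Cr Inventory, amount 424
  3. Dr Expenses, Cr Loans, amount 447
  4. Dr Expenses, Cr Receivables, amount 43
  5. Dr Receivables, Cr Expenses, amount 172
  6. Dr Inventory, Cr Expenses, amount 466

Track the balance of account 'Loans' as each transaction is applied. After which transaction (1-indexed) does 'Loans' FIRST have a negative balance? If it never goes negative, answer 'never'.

After txn 1: Loans=176
After txn 2: Loans=176
After txn 3: Loans=-271

Answer: 3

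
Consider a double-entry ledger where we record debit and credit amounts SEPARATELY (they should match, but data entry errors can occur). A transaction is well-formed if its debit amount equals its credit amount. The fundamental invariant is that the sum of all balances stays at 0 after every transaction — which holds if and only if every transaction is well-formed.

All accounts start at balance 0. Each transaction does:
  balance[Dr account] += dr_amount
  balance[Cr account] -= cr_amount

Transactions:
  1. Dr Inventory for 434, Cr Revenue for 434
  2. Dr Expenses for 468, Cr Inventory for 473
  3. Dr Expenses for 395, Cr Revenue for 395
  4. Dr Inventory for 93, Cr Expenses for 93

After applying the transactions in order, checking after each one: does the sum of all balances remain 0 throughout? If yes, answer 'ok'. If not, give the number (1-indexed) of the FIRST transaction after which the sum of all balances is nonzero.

Answer: 2

Derivation:
After txn 1: dr=434 cr=434 sum_balances=0
After txn 2: dr=468 cr=473 sum_balances=-5
After txn 3: dr=395 cr=395 sum_balances=-5
After txn 4: dr=93 cr=93 sum_balances=-5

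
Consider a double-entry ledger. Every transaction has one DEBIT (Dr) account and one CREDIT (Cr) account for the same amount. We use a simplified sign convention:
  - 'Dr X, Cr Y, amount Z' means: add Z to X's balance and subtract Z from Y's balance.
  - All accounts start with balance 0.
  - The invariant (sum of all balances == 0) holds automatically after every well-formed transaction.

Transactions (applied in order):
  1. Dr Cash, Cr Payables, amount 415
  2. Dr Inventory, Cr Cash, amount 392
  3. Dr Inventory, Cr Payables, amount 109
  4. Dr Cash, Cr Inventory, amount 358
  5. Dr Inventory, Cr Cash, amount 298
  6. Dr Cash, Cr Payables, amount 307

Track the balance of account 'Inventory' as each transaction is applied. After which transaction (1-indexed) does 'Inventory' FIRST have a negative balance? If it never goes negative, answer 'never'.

After txn 1: Inventory=0
After txn 2: Inventory=392
After txn 3: Inventory=501
After txn 4: Inventory=143
After txn 5: Inventory=441
After txn 6: Inventory=441

Answer: never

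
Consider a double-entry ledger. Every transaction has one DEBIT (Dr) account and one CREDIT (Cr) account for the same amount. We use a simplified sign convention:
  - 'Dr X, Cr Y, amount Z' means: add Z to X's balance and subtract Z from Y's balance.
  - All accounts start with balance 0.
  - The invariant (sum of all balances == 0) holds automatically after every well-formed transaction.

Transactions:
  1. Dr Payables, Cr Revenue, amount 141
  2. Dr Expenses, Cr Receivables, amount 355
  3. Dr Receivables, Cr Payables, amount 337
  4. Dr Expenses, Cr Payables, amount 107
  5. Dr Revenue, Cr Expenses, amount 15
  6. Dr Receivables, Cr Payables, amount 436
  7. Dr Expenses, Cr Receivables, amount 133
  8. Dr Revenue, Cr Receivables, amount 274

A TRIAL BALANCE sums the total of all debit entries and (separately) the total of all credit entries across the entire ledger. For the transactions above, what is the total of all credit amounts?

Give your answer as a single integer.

Txn 1: credit+=141
Txn 2: credit+=355
Txn 3: credit+=337
Txn 4: credit+=107
Txn 5: credit+=15
Txn 6: credit+=436
Txn 7: credit+=133
Txn 8: credit+=274
Total credits = 1798

Answer: 1798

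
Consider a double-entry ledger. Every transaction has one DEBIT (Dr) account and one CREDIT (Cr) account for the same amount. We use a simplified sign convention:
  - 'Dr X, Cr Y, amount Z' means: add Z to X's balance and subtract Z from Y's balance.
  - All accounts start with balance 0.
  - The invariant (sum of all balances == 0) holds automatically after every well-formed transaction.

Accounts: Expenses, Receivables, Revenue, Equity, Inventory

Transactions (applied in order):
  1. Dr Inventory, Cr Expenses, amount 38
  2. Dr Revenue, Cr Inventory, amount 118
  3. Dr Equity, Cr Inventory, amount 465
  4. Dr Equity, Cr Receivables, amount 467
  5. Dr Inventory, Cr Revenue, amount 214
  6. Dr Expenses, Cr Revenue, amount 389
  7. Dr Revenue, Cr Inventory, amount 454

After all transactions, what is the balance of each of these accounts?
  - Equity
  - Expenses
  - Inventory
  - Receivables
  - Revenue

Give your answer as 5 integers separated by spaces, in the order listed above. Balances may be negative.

Answer: 932 351 -785 -467 -31

Derivation:
After txn 1 (Dr Inventory, Cr Expenses, amount 38): Expenses=-38 Inventory=38
After txn 2 (Dr Revenue, Cr Inventory, amount 118): Expenses=-38 Inventory=-80 Revenue=118
After txn 3 (Dr Equity, Cr Inventory, amount 465): Equity=465 Expenses=-38 Inventory=-545 Revenue=118
After txn 4 (Dr Equity, Cr Receivables, amount 467): Equity=932 Expenses=-38 Inventory=-545 Receivables=-467 Revenue=118
After txn 5 (Dr Inventory, Cr Revenue, amount 214): Equity=932 Expenses=-38 Inventory=-331 Receivables=-467 Revenue=-96
After txn 6 (Dr Expenses, Cr Revenue, amount 389): Equity=932 Expenses=351 Inventory=-331 Receivables=-467 Revenue=-485
After txn 7 (Dr Revenue, Cr Inventory, amount 454): Equity=932 Expenses=351 Inventory=-785 Receivables=-467 Revenue=-31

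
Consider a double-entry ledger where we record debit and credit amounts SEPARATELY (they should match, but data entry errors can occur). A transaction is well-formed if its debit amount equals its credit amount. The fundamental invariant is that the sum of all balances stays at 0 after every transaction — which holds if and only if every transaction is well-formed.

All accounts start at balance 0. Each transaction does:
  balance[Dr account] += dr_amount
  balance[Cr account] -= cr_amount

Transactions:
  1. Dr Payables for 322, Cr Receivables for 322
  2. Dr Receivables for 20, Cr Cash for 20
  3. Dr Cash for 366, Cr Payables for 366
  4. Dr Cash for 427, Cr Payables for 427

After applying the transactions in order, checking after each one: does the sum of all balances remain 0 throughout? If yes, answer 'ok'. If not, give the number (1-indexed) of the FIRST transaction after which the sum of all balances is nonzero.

After txn 1: dr=322 cr=322 sum_balances=0
After txn 2: dr=20 cr=20 sum_balances=0
After txn 3: dr=366 cr=366 sum_balances=0
After txn 4: dr=427 cr=427 sum_balances=0

Answer: ok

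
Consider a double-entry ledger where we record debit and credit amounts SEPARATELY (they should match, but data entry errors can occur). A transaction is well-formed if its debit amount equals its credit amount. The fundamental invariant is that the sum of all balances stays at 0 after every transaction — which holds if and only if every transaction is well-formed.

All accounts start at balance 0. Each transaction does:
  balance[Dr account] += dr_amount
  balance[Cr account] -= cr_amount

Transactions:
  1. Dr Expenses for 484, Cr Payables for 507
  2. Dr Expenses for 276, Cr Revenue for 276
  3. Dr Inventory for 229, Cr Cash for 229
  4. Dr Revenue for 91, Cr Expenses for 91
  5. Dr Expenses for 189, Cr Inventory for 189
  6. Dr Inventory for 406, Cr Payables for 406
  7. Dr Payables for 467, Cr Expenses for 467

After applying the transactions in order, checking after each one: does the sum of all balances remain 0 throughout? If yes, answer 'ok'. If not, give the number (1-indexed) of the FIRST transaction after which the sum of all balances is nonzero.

After txn 1: dr=484 cr=507 sum_balances=-23
After txn 2: dr=276 cr=276 sum_balances=-23
After txn 3: dr=229 cr=229 sum_balances=-23
After txn 4: dr=91 cr=91 sum_balances=-23
After txn 5: dr=189 cr=189 sum_balances=-23
After txn 6: dr=406 cr=406 sum_balances=-23
After txn 7: dr=467 cr=467 sum_balances=-23

Answer: 1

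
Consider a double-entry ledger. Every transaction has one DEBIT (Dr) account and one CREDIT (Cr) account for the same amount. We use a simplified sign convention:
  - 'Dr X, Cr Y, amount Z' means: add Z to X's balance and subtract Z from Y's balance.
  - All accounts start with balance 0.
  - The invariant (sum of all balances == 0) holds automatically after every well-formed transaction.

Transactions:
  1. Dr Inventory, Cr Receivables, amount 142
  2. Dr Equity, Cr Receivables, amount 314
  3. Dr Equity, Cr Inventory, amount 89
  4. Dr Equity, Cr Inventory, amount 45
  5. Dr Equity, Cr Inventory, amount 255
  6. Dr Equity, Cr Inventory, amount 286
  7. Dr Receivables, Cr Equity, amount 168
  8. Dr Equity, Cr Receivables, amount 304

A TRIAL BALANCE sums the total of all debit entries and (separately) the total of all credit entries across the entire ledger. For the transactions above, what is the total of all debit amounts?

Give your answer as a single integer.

Txn 1: debit+=142
Txn 2: debit+=314
Txn 3: debit+=89
Txn 4: debit+=45
Txn 5: debit+=255
Txn 6: debit+=286
Txn 7: debit+=168
Txn 8: debit+=304
Total debits = 1603

Answer: 1603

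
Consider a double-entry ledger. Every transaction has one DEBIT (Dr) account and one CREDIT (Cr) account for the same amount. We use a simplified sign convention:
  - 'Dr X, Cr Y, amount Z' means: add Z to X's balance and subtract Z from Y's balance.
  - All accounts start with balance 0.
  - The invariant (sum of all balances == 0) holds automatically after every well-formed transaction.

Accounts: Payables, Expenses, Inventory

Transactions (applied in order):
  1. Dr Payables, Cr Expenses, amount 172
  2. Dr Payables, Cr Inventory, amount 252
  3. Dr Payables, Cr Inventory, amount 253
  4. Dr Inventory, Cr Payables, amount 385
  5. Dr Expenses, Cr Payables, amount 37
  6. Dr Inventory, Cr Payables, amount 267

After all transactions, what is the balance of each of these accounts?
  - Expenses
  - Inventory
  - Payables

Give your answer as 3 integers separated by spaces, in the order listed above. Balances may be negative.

After txn 1 (Dr Payables, Cr Expenses, amount 172): Expenses=-172 Payables=172
After txn 2 (Dr Payables, Cr Inventory, amount 252): Expenses=-172 Inventory=-252 Payables=424
After txn 3 (Dr Payables, Cr Inventory, amount 253): Expenses=-172 Inventory=-505 Payables=677
After txn 4 (Dr Inventory, Cr Payables, amount 385): Expenses=-172 Inventory=-120 Payables=292
After txn 5 (Dr Expenses, Cr Payables, amount 37): Expenses=-135 Inventory=-120 Payables=255
After txn 6 (Dr Inventory, Cr Payables, amount 267): Expenses=-135 Inventory=147 Payables=-12

Answer: -135 147 -12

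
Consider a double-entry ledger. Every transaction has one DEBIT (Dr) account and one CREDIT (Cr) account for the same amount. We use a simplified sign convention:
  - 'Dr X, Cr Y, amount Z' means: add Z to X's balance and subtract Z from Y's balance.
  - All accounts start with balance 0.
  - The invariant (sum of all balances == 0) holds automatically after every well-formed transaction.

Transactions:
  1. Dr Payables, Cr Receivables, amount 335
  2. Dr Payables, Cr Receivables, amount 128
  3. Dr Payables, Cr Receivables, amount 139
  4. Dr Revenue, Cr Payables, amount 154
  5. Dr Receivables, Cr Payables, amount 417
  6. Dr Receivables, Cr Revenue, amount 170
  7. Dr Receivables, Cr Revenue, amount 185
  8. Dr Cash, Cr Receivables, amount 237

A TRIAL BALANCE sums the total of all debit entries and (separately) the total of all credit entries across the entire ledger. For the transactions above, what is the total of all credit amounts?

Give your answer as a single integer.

Answer: 1765

Derivation:
Txn 1: credit+=335
Txn 2: credit+=128
Txn 3: credit+=139
Txn 4: credit+=154
Txn 5: credit+=417
Txn 6: credit+=170
Txn 7: credit+=185
Txn 8: credit+=237
Total credits = 1765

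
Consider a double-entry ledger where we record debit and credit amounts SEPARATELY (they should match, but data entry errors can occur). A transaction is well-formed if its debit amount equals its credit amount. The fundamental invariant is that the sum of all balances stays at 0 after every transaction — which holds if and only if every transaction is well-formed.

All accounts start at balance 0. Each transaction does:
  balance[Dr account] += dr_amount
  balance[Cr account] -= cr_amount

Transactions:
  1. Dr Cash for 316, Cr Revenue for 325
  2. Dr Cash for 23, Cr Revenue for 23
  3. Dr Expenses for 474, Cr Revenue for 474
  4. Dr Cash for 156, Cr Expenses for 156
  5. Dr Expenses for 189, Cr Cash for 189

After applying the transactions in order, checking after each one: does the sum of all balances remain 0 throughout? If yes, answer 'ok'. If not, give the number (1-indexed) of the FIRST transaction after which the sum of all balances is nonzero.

Answer: 1

Derivation:
After txn 1: dr=316 cr=325 sum_balances=-9
After txn 2: dr=23 cr=23 sum_balances=-9
After txn 3: dr=474 cr=474 sum_balances=-9
After txn 4: dr=156 cr=156 sum_balances=-9
After txn 5: dr=189 cr=189 sum_balances=-9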